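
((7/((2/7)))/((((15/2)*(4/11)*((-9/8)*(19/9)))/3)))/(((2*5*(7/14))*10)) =-539/2375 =-0.23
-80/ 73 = -1.10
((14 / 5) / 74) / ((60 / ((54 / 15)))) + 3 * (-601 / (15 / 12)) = -13342179 / 9250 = -1442.40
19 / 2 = 9.50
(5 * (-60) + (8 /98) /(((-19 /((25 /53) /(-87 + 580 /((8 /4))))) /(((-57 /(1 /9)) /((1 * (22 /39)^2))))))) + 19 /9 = -171012047516 /574110999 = -297.87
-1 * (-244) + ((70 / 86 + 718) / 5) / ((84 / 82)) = 1156863 / 3010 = 384.34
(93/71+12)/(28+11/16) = 560/1207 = 0.46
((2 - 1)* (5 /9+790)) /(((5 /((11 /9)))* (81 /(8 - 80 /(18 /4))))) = -1377464 /59049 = -23.33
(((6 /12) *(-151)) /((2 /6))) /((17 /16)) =-3624 /17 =-213.18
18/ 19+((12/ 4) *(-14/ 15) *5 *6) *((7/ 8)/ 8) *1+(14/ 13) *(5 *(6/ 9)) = -55135/ 11856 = -4.65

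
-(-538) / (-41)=-538 / 41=-13.12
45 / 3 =15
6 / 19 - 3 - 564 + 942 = 7131 / 19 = 375.32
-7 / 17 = -0.41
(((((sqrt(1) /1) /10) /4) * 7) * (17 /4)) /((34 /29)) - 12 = -3637 /320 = -11.37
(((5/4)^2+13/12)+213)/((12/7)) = 72457/576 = 125.79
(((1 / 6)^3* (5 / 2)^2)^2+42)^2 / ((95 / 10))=983039265850849 / 5293934641152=185.69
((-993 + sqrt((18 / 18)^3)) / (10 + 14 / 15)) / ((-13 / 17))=63240 / 533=118.65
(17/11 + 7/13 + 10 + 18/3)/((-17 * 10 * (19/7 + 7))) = -9051/826540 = -0.01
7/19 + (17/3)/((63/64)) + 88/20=188977/17955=10.53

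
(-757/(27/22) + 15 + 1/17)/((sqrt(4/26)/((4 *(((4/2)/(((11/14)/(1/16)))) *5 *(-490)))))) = 2368466450 *sqrt(26)/5049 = 2391930.41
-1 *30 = -30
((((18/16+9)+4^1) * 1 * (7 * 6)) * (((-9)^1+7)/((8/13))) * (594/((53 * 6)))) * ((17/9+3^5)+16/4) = -47507460/53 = -896367.17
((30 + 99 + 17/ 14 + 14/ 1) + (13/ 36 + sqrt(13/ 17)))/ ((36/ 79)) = 79 * sqrt(221)/ 612 + 2878207/ 9072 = 319.18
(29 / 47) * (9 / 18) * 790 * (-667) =-7640485 / 47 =-162563.51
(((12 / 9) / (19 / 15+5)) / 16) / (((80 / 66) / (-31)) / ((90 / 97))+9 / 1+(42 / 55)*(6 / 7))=0.00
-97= -97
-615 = -615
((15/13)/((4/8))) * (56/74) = 840/481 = 1.75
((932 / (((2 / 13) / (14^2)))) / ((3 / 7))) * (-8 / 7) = -9498944 / 3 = -3166314.67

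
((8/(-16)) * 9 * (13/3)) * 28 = -546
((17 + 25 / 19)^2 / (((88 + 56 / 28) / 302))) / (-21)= -2031856 / 37905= -53.60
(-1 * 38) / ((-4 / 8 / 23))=1748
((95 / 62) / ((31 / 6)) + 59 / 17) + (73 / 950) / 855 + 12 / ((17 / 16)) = 199860178601 / 13269728250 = 15.06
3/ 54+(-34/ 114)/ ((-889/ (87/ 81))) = 153005/ 2736342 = 0.06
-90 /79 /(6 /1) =-15 /79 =-0.19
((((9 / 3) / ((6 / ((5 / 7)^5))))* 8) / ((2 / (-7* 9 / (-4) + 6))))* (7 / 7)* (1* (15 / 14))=4078125 / 470596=8.67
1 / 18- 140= -2519 / 18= -139.94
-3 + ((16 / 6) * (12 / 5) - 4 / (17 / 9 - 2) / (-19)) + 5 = 618 / 95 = 6.51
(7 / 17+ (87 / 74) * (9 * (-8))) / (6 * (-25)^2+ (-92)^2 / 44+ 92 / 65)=-0.02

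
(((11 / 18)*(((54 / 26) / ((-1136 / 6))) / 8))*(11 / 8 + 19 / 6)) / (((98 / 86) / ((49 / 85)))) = -154671 / 80337920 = -0.00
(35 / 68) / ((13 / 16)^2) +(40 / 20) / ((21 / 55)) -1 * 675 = -40361705 / 60333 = -668.98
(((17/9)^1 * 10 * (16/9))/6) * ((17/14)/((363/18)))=23120/68607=0.34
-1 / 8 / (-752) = 1 / 6016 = 0.00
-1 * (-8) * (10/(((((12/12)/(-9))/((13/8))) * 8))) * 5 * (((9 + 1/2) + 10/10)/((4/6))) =-184275/16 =-11517.19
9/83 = 0.11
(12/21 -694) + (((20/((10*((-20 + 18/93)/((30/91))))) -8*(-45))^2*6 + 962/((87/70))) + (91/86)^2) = 390478624122529942967/502198823204988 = 777537.91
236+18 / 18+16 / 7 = 1675 / 7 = 239.29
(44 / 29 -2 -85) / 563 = -2479 / 16327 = -0.15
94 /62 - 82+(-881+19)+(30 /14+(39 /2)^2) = -486159 /868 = -560.09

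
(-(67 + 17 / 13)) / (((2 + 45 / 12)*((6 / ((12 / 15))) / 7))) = -16576 / 1495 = -11.09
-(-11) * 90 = 990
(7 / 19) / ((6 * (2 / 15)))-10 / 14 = -135 / 532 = -0.25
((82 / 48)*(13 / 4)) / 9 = 533 / 864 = 0.62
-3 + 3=0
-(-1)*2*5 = 10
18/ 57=6/ 19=0.32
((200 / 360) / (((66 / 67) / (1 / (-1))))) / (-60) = 67 / 7128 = 0.01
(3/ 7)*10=30/ 7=4.29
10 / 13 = 0.77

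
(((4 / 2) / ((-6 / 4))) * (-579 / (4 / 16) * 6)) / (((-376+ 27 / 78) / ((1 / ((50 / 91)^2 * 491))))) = -0.33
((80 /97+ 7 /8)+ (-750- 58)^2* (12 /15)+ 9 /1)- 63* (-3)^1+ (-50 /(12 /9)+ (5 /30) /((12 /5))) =2280509393 /4365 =522453.47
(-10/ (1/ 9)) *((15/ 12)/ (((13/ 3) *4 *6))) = -225/ 208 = -1.08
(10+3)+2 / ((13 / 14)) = 197 / 13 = 15.15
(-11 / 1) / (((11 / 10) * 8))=-5 / 4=-1.25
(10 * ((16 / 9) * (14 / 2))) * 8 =8960 / 9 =995.56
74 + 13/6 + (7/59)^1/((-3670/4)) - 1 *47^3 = -67392905549/649590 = -103746.83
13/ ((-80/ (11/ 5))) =-143/ 400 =-0.36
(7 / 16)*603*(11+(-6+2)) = 29547 / 16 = 1846.69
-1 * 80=-80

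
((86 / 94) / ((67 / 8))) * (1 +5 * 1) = 2064 / 3149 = 0.66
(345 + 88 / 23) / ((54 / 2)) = 8023 / 621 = 12.92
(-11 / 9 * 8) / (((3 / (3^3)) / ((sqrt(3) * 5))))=-440 * sqrt(3)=-762.10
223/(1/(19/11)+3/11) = 46607/178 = 261.84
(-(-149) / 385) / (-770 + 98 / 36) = -2682 / 5317235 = -0.00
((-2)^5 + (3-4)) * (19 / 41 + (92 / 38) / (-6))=-1540 / 779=-1.98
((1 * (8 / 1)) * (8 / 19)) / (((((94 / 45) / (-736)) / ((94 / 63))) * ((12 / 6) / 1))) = -117760 / 133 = -885.41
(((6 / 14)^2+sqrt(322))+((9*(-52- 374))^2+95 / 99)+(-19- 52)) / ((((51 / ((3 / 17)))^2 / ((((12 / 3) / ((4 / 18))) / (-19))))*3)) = -55.58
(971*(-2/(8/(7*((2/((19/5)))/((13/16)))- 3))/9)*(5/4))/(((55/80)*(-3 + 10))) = -1840045/171171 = -10.75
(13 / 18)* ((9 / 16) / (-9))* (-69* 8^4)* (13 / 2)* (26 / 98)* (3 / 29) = 3233984 / 1421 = 2275.85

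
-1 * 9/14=-9/14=-0.64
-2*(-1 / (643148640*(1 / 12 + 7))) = 1 / 2277818100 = 0.00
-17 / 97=-0.18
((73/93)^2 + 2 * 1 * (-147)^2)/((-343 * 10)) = -373797811/29666070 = -12.60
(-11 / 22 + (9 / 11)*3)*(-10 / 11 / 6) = -0.30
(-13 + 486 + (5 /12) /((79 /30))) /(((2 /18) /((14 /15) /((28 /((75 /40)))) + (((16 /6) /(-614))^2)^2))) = 53790057278914343 /202103149270752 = 266.15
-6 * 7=-42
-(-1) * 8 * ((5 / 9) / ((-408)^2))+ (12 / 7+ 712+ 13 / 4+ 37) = 988374833 / 1310904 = 753.96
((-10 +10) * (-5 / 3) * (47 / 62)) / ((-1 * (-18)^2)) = 0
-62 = -62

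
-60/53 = -1.13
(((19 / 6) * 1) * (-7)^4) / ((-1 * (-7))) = 6517 / 6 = 1086.17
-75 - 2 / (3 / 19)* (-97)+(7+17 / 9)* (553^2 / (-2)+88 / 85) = -207772201 / 153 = -1357988.24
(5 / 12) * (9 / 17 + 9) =135 / 34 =3.97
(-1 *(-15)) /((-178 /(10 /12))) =-25 /356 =-0.07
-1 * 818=-818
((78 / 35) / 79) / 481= 6 / 102305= 0.00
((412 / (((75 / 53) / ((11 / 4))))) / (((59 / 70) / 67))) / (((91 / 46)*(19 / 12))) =1480568144 / 72865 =20319.33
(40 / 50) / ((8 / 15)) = 3 / 2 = 1.50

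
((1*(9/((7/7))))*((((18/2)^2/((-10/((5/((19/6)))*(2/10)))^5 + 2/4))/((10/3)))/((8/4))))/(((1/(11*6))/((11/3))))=-64304361/77378092535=-0.00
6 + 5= 11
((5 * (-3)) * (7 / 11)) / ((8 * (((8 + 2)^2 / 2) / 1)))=-21 / 880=-0.02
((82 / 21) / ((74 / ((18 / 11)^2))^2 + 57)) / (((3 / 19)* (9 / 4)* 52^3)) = 63099 / 662510003246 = 0.00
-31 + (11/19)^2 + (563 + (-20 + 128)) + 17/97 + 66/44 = 44962559/70034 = 642.01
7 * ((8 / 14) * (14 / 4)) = 14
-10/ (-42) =5/ 21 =0.24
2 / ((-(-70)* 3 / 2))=2 / 105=0.02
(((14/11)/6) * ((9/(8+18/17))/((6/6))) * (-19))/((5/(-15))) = 2907/242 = 12.01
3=3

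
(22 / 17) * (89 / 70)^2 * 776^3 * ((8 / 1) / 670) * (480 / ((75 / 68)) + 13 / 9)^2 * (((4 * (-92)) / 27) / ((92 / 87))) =-74427027173006299230208 / 2594784375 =-28683318695028.87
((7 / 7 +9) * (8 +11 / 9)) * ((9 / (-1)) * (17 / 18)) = -7055 / 9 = -783.89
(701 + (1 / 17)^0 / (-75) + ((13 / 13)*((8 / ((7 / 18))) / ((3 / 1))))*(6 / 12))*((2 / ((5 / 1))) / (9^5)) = 739636 / 155003625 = 0.00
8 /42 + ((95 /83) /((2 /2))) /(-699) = 76691 /406119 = 0.19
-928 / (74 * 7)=-464 / 259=-1.79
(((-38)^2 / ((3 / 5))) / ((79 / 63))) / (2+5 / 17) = 859180 / 1027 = 836.59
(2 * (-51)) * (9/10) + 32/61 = -27839/305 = -91.28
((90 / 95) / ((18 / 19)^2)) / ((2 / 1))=19 / 36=0.53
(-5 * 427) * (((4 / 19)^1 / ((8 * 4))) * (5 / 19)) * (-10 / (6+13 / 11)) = 587125 / 114076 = 5.15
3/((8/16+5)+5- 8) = 6/5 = 1.20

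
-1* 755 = -755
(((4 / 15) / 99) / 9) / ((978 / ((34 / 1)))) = 68 / 6535485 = 0.00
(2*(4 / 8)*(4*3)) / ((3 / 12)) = 48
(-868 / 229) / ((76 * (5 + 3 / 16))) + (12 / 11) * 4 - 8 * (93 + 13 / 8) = -752.65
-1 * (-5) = 5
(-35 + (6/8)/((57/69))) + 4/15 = -38561/1140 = -33.83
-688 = -688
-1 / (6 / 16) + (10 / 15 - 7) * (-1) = 11 / 3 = 3.67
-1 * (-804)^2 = -646416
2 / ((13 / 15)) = 30 / 13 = 2.31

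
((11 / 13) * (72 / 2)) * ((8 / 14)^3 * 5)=126720 / 4459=28.42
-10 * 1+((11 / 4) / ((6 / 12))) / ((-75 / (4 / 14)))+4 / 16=-9.77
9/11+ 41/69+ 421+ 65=369946/759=487.41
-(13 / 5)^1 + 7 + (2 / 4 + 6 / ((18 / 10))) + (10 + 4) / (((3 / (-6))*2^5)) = 7.36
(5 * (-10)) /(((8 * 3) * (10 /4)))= -5 /6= -0.83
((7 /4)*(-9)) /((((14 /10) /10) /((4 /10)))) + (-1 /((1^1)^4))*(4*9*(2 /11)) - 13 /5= -2978 /55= -54.15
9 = 9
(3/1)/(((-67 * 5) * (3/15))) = -3/67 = -0.04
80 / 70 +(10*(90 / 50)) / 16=127 / 56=2.27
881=881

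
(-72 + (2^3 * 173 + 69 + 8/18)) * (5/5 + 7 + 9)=211361/9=23484.56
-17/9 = -1.89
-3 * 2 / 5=-6 / 5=-1.20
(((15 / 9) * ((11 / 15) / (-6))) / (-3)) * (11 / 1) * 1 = 121 / 162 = 0.75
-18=-18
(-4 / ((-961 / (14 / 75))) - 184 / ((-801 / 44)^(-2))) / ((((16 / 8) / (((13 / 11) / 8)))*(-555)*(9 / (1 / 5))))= 13826774054249 / 76668714540000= 0.18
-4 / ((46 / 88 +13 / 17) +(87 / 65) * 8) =-194480 / 583203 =-0.33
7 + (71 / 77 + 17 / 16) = 11069 / 1232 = 8.98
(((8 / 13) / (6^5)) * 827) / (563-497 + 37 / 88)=18194 / 18464355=0.00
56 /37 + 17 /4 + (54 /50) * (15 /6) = 6263 /740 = 8.46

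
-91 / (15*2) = -91 / 30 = -3.03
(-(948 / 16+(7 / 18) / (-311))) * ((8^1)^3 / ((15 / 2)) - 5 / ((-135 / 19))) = -6176442539 / 1511460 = -4086.41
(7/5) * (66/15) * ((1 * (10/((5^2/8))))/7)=352/125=2.82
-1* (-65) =65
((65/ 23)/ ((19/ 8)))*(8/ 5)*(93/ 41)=77376/ 17917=4.32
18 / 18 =1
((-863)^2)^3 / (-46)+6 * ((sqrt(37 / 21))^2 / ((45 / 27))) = -14458818917357791103 / 1610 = -8980632867924093.85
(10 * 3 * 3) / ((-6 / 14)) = -210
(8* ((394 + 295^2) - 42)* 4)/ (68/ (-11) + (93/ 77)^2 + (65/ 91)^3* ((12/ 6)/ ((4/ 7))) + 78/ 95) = -3149794056640/ 2958771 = -1064561.62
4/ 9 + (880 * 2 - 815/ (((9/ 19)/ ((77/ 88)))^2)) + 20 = -5186711/ 5184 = -1000.52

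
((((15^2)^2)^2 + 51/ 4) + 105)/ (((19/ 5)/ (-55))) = -2819179817025/ 76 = -37094471276.64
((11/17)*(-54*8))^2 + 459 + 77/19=431591198/5491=78599.74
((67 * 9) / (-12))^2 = 2525.06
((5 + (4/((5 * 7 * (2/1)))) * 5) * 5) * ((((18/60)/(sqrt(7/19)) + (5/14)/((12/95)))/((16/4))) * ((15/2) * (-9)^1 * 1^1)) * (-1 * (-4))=-3954375/784 - 14985 * sqrt(133)/196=-5925.56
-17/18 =-0.94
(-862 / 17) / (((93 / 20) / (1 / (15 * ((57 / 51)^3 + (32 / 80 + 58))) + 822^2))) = -51332417978783800 / 6966950013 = -7367989.99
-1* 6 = -6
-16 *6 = -96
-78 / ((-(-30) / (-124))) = 1612 / 5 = 322.40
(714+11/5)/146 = 3581/730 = 4.91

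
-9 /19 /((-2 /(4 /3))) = 6 /19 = 0.32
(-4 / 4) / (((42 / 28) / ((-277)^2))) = -153458 / 3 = -51152.67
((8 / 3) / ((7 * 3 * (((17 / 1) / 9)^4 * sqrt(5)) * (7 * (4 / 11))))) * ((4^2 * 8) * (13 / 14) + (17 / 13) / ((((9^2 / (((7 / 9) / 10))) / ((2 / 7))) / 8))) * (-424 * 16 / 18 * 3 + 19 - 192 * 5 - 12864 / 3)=-16548284818736 * sqrt(5) / 27931510425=-1324.78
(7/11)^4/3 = 2401/43923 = 0.05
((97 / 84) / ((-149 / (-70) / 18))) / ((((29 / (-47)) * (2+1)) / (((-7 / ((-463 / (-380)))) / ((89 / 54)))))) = 3274273800 / 178055447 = 18.39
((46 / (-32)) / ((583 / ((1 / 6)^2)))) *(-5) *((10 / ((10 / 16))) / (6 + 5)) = 115 / 230868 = 0.00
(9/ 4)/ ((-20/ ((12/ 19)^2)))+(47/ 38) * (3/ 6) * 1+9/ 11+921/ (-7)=-72372103/ 555940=-130.18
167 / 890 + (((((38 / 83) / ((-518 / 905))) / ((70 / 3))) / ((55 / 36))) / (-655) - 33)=-32.81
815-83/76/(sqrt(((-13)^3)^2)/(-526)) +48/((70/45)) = 494473409/584402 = 846.12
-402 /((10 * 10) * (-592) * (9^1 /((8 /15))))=67 /166500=0.00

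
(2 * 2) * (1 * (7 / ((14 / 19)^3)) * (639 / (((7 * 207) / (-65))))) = -31654285 / 15778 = -2006.23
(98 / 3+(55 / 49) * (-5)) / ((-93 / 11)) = -43747 / 13671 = -3.20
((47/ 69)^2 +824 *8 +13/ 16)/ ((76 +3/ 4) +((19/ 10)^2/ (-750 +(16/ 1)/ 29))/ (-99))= 85.91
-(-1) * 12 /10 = 6 /5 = 1.20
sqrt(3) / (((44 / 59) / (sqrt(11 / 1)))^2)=3481 *sqrt(3) / 176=34.26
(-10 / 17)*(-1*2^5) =320 / 17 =18.82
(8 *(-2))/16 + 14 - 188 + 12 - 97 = -260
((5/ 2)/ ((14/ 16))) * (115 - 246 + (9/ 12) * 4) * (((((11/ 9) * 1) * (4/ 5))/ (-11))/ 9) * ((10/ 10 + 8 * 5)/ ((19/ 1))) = 83968/ 10773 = 7.79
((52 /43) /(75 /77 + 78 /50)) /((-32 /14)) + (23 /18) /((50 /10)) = 0.05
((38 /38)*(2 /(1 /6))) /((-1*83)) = -12 /83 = -0.14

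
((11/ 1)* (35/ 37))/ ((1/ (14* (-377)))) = -2032030/ 37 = -54919.73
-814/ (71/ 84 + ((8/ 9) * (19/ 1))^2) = -1846152/ 648829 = -2.85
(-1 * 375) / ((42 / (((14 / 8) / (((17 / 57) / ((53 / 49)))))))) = -377625 / 6664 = -56.67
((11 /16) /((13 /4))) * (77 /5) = 847 /260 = 3.26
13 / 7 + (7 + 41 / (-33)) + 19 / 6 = 4981 / 462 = 10.78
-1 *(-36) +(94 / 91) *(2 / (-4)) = 35.48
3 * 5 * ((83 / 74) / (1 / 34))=21165 / 37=572.03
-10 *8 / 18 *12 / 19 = -160 / 57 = -2.81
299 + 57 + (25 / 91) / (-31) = 1004251 / 2821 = 355.99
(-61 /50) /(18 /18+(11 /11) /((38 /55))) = -1159 /2325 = -0.50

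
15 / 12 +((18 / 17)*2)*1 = 229 / 68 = 3.37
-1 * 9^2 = -81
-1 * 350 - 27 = -377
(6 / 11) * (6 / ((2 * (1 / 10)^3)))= 18000 / 11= 1636.36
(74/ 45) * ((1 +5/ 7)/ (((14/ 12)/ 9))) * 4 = 21312/ 245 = 86.99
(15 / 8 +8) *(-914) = -36103 / 4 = -9025.75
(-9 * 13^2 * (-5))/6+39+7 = 2627/2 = 1313.50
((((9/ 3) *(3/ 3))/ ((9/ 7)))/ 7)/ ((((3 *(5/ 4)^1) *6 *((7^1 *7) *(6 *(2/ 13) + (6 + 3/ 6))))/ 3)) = 52/ 425565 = 0.00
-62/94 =-31/47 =-0.66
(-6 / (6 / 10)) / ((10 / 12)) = -12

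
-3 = -3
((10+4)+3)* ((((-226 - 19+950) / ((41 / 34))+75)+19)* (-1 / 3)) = -473008 / 123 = -3845.59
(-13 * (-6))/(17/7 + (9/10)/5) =27300/913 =29.90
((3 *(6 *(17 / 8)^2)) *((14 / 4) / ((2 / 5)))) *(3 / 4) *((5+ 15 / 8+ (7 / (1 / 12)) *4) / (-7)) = -107018145 / 4096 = -26127.48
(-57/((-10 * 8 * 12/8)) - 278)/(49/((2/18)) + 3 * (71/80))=-22202/35493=-0.63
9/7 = 1.29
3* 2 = 6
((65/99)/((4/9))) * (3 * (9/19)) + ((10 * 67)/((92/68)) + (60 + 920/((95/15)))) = 13509205/19228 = 702.58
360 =360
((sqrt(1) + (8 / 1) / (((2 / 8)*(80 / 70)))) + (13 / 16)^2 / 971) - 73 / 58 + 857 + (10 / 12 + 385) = 27477605743 / 21626112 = 1270.58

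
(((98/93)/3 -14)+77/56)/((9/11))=-301345/20088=-15.00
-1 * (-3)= 3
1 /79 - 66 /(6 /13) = -11296 /79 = -142.99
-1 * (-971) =971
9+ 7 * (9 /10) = 153 /10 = 15.30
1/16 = 0.06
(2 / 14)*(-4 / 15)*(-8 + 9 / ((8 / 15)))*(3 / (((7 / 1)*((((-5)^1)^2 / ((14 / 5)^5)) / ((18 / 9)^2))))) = -3.99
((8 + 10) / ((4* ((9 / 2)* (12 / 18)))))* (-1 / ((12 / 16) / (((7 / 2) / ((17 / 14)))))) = -98 / 17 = -5.76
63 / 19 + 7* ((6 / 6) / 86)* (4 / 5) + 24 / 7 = 6.81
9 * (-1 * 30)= -270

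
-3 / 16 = -0.19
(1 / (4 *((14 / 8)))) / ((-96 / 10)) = -5 / 336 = -0.01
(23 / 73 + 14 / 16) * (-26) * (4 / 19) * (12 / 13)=-8340 / 1387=-6.01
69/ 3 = 23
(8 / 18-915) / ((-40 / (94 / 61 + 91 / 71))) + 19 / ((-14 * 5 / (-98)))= 91.14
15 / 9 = 5 / 3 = 1.67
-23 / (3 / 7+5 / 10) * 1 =-322 / 13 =-24.77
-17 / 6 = -2.83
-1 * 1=-1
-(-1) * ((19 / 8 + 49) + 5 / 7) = 2917 / 56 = 52.09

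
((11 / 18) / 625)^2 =121 / 126562500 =0.00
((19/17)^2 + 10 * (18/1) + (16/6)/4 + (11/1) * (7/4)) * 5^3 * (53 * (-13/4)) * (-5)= 300422516875/13872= 21656755.83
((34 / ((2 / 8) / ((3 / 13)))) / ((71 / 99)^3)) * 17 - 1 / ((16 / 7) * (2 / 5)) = 1445.33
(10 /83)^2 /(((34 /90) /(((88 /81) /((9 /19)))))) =836000 /9486153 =0.09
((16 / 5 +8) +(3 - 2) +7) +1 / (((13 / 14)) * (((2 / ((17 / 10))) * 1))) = 523 / 26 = 20.12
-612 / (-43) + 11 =1085 / 43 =25.23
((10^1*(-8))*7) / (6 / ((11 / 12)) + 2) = -3080 / 47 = -65.53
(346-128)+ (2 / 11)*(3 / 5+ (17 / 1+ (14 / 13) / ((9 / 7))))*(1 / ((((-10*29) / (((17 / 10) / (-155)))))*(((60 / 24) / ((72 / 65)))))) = 5692666123146 / 26113140625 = 218.00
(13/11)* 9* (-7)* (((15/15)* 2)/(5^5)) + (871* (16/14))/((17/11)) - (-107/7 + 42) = 2525301953/4090625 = 617.34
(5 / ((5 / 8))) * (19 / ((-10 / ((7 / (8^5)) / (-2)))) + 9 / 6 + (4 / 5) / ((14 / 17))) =11338659 / 573440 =19.77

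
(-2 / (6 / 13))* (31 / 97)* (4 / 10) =-806 / 1455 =-0.55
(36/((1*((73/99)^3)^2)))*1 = 33893285378436/151334226289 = 223.96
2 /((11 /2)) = 4 /11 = 0.36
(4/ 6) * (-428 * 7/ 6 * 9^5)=-19656756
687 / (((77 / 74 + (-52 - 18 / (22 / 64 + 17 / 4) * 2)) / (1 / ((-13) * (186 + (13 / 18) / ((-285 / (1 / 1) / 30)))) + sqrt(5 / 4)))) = 141990534 / 29371804085 - 415177 * sqrt(5) / 71065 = -13.06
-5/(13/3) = -15/13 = -1.15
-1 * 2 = -2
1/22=0.05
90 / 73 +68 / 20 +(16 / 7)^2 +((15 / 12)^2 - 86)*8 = -23810037 / 35770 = -665.64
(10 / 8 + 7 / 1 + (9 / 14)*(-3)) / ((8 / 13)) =2301 / 224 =10.27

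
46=46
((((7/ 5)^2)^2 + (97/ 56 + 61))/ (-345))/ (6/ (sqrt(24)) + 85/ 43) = -1703289211/ 10750372500 + 4308319769 * sqrt(6)/ 107503725000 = -0.06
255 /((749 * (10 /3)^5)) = 12393 /14980000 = 0.00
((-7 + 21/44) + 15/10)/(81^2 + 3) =-221/288816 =-0.00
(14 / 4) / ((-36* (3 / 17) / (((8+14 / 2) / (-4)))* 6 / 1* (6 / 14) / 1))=4165 / 5184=0.80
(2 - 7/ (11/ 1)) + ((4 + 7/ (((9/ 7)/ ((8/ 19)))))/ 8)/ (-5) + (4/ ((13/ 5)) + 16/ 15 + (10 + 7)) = 1017805/ 48906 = 20.81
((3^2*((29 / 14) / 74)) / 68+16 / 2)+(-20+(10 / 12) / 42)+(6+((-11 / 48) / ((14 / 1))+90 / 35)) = -4338547 / 1268064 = -3.42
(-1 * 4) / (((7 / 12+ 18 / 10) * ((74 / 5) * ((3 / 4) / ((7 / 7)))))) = -800 / 5291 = -0.15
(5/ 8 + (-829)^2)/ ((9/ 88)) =60477263/ 9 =6719695.89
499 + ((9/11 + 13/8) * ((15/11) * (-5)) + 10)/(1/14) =196401/484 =405.79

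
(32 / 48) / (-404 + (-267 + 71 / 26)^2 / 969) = -436696 / 217427135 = -0.00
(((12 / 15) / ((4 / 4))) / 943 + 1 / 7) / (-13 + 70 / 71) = -0.01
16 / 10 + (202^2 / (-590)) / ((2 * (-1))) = 10673 / 295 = 36.18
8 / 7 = 1.14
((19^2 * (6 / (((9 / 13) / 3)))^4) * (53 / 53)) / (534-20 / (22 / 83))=34897148 / 97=359764.41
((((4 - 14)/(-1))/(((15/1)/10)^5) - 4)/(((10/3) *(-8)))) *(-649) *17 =-1798379/1620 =-1110.11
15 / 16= 0.94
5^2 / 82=0.30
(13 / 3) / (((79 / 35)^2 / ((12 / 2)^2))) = 191100 / 6241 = 30.62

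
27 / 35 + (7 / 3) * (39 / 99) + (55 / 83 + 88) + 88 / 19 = 519026191 / 5464305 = 94.98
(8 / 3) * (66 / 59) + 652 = 38644 / 59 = 654.98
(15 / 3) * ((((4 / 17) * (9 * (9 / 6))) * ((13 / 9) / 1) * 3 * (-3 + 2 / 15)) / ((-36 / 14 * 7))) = 559 / 51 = 10.96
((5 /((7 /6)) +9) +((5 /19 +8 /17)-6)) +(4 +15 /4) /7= 82541 /9044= 9.13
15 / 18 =5 / 6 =0.83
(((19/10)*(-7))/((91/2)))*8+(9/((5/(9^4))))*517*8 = 634989296/13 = 48845330.46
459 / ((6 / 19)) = 1453.50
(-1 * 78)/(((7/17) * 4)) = -663/14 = -47.36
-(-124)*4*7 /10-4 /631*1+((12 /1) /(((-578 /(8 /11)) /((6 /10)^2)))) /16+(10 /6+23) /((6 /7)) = 375.97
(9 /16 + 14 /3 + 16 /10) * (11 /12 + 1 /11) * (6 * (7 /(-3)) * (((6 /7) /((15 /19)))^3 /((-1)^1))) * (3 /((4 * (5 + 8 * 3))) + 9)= 6776822321 /6090000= 1112.78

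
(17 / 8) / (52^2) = 17 / 21632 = 0.00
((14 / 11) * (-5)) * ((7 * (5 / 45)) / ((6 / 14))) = -3430 / 297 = -11.55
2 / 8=1 / 4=0.25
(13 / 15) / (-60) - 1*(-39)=35087 / 900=38.99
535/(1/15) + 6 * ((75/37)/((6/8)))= 297525/37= 8041.22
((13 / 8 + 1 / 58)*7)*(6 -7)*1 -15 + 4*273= 247197 / 232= 1065.50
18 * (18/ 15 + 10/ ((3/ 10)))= 3108/ 5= 621.60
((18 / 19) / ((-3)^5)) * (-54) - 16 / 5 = -284 / 95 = -2.99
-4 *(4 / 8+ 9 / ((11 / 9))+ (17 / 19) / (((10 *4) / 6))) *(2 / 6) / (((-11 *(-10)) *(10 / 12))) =-33431 / 287375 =-0.12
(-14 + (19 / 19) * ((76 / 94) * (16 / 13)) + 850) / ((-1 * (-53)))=511404 / 32383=15.79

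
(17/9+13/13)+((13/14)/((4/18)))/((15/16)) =2314/315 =7.35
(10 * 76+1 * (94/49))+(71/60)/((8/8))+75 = 2464019/2940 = 838.10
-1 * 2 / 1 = -2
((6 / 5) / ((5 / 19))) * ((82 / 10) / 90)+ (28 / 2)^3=5145779 / 1875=2744.42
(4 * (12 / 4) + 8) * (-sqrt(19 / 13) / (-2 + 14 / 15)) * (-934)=-35025 * sqrt(247) / 26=-21171.58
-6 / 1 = -6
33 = 33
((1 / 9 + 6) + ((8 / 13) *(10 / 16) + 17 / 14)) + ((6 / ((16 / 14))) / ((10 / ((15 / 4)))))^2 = 9716659 / 838656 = 11.59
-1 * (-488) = 488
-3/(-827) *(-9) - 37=-30626/827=-37.03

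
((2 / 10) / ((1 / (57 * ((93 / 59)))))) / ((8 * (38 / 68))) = 4743 / 1180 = 4.02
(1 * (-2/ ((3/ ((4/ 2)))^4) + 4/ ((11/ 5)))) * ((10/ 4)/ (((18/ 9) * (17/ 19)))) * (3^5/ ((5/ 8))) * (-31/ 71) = -4481112/ 13277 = -337.51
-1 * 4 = -4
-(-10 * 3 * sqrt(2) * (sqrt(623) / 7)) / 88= 15 * sqrt(1246) / 308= 1.72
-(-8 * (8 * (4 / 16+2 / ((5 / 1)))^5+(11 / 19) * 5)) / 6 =29054567 / 5700000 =5.10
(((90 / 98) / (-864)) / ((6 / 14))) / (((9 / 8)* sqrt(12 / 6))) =-5* sqrt(2) / 4536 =-0.00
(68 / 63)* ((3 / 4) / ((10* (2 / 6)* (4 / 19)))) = 323 / 280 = 1.15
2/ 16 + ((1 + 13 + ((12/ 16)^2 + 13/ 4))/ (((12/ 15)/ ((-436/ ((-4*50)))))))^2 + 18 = 38898329/ 16384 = 2374.17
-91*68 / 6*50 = -51566.67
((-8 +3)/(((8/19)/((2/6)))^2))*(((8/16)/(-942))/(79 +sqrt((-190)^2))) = 1805/291914496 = 0.00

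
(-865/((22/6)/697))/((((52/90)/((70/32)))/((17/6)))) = -1763852.86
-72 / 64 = -9 / 8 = -1.12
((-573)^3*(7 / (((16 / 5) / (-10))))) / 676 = 32923190475 / 5408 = 6087868.06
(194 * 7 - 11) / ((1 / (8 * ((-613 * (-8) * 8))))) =422764032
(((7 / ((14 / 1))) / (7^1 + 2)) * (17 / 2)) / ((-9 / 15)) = -85 / 108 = -0.79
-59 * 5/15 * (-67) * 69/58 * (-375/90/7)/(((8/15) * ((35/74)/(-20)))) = 73979.66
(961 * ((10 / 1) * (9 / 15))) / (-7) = -5766 / 7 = -823.71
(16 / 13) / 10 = 8 / 65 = 0.12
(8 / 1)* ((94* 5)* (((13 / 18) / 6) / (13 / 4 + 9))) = 48880 / 1323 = 36.95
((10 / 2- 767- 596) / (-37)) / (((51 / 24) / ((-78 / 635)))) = -847392 / 399415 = -2.12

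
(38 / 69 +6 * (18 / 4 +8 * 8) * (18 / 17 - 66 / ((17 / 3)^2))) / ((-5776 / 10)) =20391025 / 28794804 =0.71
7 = 7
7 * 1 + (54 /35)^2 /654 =7.00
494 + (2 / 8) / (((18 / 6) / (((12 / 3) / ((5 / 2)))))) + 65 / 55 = 81727 / 165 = 495.32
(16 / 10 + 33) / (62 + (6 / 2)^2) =173 / 355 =0.49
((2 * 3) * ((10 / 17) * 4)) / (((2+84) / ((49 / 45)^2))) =19208 / 98685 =0.19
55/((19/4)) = 220/19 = 11.58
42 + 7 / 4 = 175 / 4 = 43.75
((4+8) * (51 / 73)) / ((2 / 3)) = 918 / 73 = 12.58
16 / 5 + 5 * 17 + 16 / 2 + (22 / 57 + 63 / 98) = 387943 / 3990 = 97.23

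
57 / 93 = 19 / 31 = 0.61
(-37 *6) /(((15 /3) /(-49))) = 10878 /5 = 2175.60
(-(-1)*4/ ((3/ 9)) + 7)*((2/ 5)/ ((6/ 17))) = 323/ 15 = 21.53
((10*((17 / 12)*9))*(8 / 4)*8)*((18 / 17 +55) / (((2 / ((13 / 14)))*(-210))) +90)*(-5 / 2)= -44920055 / 98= -458367.91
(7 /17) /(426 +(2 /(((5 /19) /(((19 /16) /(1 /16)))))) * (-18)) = -35 /184722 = -0.00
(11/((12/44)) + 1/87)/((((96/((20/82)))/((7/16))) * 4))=6825/608768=0.01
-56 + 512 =456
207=207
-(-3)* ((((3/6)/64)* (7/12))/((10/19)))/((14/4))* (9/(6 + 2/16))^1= 171/15680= 0.01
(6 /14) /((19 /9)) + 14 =1889 /133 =14.20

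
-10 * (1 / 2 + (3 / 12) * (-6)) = 10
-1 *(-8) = 8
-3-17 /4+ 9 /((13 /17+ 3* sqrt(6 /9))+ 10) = -269633 /42340-867* sqrt(6) /10585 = -6.57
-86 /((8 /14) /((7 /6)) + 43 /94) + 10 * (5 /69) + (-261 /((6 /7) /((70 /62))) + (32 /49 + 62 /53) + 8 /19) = -397506866672371 /920982851502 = -431.61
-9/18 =-1/2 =-0.50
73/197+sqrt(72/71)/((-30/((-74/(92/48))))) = 73/197+888*sqrt(142)/8165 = 1.67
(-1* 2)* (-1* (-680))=-1360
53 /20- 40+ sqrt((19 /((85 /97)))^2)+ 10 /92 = -15.56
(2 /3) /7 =0.10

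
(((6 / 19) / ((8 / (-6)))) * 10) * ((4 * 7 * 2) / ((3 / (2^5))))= -26880 / 19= -1414.74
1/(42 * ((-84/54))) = -0.02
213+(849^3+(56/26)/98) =55688383844/91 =611960262.02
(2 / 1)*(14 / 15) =28 / 15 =1.87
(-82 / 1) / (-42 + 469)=-82 / 427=-0.19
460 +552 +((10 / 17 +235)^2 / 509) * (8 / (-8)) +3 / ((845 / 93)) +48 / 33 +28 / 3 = 3749463506222 / 4101911385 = 914.08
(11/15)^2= 121/225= 0.54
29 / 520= 0.06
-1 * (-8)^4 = -4096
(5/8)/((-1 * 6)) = -5/48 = -0.10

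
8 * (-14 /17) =-112 /17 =-6.59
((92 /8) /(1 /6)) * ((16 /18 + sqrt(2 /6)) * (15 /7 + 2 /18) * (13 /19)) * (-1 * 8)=-2717312 /3591 - 339664 * sqrt(3) /1197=-1248.19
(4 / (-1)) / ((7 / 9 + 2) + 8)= -36 / 97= -0.37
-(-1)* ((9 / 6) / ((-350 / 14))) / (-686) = 0.00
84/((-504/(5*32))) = -80/3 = -26.67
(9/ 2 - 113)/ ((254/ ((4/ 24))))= -217/ 3048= -0.07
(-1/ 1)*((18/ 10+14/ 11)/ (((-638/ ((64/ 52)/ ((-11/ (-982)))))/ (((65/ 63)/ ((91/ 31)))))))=3165968/ 17022159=0.19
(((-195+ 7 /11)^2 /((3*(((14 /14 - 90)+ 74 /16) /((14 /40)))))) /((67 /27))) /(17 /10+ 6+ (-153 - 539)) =127989232 /4160715075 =0.03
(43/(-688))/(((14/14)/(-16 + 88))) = -9/2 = -4.50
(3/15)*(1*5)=1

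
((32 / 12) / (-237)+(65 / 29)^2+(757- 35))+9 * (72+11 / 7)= 5814527968 / 4185657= 1389.16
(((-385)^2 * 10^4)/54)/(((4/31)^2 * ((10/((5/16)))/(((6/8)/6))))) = 6440078.17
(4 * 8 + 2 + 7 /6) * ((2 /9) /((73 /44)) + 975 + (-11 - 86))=60866537 /1971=30881.04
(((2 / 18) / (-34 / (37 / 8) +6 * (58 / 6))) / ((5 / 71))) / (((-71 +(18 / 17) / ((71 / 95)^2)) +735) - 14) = 225126019 / 4711137615000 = 0.00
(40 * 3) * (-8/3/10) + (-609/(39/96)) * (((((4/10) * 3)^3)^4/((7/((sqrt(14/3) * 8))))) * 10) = -32320864124928 * sqrt(42)/634765625 - 32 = -330017.01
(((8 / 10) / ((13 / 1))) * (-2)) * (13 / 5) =-8 / 25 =-0.32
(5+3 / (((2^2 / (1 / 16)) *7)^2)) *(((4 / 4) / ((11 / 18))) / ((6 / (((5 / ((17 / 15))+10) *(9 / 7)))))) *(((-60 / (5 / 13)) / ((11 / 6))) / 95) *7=-166848903 / 1053184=-158.42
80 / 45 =16 / 9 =1.78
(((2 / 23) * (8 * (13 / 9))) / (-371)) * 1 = -208 / 76797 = -0.00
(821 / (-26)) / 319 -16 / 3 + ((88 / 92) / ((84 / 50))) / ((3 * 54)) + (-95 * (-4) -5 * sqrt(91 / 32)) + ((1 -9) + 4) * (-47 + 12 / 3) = 88677394501 / 162243081 -5 * sqrt(182) / 8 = 538.14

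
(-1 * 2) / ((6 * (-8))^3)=1 / 55296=0.00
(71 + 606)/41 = 677/41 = 16.51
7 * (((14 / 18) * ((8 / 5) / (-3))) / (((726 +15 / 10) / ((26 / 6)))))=-10192 / 589275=-0.02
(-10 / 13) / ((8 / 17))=-1.63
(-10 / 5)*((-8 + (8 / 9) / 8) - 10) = 322 / 9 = 35.78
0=0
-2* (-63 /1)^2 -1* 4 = -7942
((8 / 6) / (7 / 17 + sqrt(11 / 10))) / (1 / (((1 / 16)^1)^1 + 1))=-10115 / 16134 + 4913*sqrt(110) / 32268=0.97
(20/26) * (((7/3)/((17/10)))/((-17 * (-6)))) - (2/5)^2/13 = -1654/845325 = -0.00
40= 40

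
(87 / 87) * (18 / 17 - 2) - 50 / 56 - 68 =-33241 / 476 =-69.83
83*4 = 332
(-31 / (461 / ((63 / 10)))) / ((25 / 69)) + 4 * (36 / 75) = 86523 / 115250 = 0.75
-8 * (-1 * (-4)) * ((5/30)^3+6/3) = -1732/27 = -64.15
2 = 2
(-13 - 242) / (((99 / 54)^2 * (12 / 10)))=-7650 / 121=-63.22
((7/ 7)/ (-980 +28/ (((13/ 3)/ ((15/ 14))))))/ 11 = -13/ 139150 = -0.00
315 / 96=105 / 32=3.28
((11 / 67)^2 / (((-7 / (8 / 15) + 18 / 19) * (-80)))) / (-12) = -2299 / 997096680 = -0.00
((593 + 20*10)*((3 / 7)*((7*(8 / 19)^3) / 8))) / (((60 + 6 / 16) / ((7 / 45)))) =406016 / 7099065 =0.06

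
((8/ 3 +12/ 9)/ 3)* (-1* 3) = -4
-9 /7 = -1.29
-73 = -73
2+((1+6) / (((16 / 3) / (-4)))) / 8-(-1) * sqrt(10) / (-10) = 1.03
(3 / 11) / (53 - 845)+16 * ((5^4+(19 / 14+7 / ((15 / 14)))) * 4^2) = 16467708893 / 101640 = 162019.96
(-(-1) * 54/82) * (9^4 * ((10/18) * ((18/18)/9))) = 10935/41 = 266.71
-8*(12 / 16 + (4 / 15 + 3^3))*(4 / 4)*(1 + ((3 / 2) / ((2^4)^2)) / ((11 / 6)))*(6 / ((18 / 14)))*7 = -46538485 / 6336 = -7345.09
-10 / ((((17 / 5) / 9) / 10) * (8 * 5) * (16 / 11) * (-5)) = 0.91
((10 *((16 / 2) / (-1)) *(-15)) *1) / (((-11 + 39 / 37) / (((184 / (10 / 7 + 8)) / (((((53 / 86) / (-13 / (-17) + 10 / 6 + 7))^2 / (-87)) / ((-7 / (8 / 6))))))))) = -2249173023215300 / 8929811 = -251872410.65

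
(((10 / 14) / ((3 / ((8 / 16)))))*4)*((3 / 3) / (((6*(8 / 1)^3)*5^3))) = 1 / 806400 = 0.00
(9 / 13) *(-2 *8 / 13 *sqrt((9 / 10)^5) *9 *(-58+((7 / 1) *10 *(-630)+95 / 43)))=74744184834 *sqrt(10) / 908375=260202.96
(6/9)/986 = 0.00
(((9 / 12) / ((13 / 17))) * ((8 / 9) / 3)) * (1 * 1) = 34 / 117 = 0.29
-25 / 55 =-5 / 11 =-0.45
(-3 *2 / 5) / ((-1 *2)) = 0.60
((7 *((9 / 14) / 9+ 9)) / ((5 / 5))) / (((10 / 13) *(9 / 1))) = 1651 / 180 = 9.17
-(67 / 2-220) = 373 / 2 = 186.50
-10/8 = -1.25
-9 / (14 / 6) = -27 / 7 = -3.86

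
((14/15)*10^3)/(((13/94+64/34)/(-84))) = -125283200/3229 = -38799.38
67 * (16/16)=67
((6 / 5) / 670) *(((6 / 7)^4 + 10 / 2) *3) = 119709 / 4021675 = 0.03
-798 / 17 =-46.94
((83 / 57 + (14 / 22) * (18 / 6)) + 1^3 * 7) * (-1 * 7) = -45493 / 627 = -72.56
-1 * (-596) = 596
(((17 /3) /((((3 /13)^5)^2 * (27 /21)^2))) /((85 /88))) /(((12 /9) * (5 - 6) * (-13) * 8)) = 5715825162047 /95659380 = 59751.85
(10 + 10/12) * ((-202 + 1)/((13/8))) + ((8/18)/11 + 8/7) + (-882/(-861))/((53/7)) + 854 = -729876452/1505889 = -484.68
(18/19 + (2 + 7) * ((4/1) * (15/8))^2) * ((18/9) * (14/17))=269829/323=835.38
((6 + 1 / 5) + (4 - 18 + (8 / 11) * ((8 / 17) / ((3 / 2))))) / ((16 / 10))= -21239 / 4488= -4.73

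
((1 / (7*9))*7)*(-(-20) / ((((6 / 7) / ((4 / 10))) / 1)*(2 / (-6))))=-28 / 9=-3.11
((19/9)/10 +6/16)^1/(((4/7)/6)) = 1477/240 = 6.15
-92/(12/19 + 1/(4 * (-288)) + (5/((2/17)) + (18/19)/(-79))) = -2.13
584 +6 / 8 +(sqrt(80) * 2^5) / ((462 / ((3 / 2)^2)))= 48 * sqrt(5) / 77 +2339 / 4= 586.14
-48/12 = -4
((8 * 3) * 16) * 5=1920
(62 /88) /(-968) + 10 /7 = 425703 /298144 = 1.43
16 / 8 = 2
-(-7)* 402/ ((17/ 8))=22512/ 17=1324.24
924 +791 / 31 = 29435 / 31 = 949.52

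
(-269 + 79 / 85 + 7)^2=492440481 / 7225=68157.85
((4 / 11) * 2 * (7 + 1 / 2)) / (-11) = -60 / 121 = -0.50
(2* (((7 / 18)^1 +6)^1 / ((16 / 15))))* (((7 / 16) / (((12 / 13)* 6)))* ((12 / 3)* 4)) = 52325 / 3456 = 15.14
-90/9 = -10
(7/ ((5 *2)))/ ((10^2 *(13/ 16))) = 14/ 1625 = 0.01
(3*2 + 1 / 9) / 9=55 / 81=0.68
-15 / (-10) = 3 / 2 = 1.50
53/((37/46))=2438/37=65.89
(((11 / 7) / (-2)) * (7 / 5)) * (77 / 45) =-847 / 450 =-1.88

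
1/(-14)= -1/14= -0.07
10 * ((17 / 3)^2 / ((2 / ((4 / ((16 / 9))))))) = 1445 / 4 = 361.25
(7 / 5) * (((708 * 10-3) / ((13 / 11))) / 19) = 544929 / 1235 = 441.24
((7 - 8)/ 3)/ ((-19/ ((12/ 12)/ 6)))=1/ 342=0.00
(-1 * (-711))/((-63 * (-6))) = 79/42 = 1.88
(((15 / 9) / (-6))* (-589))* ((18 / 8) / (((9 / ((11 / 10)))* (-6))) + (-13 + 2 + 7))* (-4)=571919 / 216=2647.77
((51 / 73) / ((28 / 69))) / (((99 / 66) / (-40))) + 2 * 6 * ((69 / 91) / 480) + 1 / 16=-24355111 / 531440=-45.83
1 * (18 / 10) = 9 / 5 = 1.80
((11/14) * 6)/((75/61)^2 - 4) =-122793/64813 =-1.89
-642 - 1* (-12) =-630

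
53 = 53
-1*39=-39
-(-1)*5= 5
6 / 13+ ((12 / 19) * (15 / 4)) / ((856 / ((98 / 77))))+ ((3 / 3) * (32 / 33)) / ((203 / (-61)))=122993831 / 708191484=0.17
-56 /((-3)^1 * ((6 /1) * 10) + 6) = 28 /87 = 0.32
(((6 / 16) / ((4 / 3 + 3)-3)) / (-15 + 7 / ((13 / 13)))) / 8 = -9 / 2048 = -0.00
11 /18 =0.61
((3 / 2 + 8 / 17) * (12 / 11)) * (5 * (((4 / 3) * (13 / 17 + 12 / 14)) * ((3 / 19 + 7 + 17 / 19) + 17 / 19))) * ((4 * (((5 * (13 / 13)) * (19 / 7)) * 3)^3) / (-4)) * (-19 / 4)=29934133537500 / 448987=66670379.18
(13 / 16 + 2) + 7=157 / 16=9.81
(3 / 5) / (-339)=-0.00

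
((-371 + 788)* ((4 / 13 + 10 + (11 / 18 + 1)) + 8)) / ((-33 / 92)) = -29802434 / 1287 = -23156.51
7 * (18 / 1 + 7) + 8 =183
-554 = -554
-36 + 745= 709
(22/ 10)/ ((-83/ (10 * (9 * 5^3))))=-24750/ 83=-298.19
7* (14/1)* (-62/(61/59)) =-358484/61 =-5876.79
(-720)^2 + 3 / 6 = 1036801 / 2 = 518400.50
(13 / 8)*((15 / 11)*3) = 585 / 88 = 6.65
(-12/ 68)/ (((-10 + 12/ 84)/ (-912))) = -6384/ 391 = -16.33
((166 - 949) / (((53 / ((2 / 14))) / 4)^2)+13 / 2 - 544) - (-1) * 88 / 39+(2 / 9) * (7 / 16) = -68955690185 / 128831976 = -535.24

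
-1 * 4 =-4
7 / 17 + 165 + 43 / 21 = 59783 / 357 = 167.46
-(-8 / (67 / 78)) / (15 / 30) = 1248 / 67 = 18.63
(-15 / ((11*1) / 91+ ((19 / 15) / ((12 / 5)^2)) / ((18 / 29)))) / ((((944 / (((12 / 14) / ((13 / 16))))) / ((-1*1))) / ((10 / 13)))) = 6998400 / 257896847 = 0.03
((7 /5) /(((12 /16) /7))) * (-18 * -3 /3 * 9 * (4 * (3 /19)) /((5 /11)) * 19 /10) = 5588.35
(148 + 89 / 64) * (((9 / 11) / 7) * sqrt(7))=86049 * sqrt(7) / 4928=46.20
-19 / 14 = -1.36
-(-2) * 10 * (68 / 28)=340 / 7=48.57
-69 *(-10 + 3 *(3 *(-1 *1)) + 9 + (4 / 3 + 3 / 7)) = 3979 / 7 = 568.43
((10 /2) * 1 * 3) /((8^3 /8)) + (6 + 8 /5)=2507 /320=7.83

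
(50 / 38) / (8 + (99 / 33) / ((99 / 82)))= 825 / 6574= 0.13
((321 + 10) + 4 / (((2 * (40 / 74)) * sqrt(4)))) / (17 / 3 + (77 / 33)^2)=59913 / 2000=29.96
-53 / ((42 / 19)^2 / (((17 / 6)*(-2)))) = 325261 / 5292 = 61.46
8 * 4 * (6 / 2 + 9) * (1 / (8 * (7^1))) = 6.86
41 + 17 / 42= 1739 / 42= 41.40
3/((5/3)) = 1.80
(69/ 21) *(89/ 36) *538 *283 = 1236761.66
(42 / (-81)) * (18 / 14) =-0.67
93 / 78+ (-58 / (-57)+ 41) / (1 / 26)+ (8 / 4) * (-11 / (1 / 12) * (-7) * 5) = 15314467 / 1482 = 10333.65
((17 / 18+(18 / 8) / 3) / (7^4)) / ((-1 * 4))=-61 / 345744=-0.00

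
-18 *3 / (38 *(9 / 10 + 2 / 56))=-3780 / 2489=-1.52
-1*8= -8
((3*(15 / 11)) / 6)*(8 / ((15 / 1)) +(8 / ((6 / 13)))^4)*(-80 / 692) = -365582960 / 51381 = -7115.14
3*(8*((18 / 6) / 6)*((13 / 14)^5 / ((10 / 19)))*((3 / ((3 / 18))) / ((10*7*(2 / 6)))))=571419927 / 47059600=12.14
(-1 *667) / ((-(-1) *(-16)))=667 / 16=41.69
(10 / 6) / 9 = 5 / 27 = 0.19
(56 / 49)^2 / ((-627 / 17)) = -1088 / 30723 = -0.04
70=70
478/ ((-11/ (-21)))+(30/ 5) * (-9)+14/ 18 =85073/ 99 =859.32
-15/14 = -1.07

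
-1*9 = -9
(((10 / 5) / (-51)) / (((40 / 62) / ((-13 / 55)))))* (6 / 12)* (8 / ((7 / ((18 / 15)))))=1612 / 163625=0.01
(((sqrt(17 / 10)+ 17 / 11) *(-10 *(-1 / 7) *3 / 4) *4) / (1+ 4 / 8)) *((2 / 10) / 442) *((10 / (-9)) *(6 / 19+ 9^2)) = -10300 / 57057 - 1030 *sqrt(170) / 88179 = -0.33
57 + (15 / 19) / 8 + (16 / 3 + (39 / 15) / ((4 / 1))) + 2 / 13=1874311 / 29640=63.24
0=0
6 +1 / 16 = 97 / 16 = 6.06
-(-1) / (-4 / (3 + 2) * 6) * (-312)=65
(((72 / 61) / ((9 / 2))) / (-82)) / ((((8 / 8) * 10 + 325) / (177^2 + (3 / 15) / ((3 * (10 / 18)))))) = -0.30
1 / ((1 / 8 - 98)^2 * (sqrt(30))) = 32 * sqrt(30) / 9196335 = 0.00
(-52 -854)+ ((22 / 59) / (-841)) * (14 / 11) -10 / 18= -404841673 / 446571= -906.56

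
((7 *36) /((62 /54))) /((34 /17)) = 3402 /31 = 109.74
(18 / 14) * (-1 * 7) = -9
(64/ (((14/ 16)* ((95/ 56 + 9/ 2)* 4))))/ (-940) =-256/ 81545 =-0.00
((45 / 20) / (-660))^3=-27 / 681472000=-0.00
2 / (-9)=-2 / 9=-0.22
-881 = -881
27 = 27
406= 406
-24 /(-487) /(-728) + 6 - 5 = 44314 /44317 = 1.00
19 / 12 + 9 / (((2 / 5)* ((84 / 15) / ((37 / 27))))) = 397 / 56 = 7.09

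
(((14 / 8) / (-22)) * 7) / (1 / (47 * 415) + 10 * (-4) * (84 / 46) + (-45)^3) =21982135 / 3600327302176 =0.00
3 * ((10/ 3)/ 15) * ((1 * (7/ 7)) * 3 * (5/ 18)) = 5/ 9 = 0.56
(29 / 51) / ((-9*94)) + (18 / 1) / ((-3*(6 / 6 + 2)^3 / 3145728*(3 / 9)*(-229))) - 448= 8709.87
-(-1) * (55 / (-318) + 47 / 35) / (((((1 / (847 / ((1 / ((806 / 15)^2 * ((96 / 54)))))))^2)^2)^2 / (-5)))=-33566349791447714625111134492737217542933074967011341120560008781268507857050927104 / 44957002262488207855224609375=-746632295353358782486769100000000000000000000000000000.00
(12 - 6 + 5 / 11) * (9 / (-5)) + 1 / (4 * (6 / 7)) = -14951 / 1320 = -11.33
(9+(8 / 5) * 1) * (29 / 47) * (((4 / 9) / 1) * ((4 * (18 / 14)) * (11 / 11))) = 24592 / 1645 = 14.95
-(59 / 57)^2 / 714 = -3481 / 2319786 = -0.00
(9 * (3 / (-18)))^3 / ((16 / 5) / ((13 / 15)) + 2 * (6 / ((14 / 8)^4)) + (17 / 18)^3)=-614365479 / 1058382557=-0.58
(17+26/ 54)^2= 222784/ 729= 305.60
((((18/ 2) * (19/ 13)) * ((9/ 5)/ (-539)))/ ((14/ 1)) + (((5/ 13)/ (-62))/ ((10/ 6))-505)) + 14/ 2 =-3786144462/ 7602595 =-498.01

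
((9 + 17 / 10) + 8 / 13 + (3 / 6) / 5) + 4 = 1002 / 65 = 15.42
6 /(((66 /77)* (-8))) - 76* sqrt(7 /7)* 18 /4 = -2743 /8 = -342.88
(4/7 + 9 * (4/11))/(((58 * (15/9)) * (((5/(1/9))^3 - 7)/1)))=222/508666235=0.00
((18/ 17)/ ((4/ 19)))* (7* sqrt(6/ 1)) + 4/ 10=2/ 5 + 1197* sqrt(6)/ 34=86.64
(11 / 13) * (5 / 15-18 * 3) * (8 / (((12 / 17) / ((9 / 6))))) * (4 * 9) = -361284 / 13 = -27791.08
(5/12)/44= 5/528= 0.01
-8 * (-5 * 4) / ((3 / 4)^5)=163840 / 243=674.24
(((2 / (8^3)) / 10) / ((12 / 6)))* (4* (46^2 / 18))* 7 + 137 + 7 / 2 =812983 / 5760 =141.14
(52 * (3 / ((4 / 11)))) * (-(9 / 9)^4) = -429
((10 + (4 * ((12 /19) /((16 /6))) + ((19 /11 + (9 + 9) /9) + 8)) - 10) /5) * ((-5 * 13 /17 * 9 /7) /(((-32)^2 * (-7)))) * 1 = 309933 /178275328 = 0.00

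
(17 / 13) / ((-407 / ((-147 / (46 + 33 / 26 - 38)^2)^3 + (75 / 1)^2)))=-18719181338009839209 / 1036668773623528331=-18.06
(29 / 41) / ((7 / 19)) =551 / 287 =1.92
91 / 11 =8.27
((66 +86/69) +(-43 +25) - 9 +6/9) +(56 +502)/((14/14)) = 13775/23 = 598.91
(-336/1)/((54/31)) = -1736/9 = -192.89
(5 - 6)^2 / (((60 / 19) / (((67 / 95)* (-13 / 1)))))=-871 / 300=-2.90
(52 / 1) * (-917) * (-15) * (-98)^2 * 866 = 5948863196640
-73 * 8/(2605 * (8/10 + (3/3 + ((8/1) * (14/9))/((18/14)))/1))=-47304/2422129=-0.02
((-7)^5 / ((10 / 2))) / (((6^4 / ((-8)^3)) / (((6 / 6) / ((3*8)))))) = 67228 / 1215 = 55.33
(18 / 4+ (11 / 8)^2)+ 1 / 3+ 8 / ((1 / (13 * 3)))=61195 / 192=318.72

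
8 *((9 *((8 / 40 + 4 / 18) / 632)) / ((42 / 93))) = 589 / 5530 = 0.11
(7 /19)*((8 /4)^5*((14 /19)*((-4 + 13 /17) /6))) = -86240 /18411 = -4.68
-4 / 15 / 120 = -1 / 450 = -0.00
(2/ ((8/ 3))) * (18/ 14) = 27/ 28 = 0.96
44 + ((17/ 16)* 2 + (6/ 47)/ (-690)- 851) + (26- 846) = -70259603/ 43240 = -1624.88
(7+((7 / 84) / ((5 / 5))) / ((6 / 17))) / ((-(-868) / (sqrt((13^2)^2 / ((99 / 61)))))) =88049 * sqrt(671) / 2062368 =1.11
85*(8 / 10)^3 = 43.52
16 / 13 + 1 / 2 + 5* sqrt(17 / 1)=45 / 26 + 5* sqrt(17)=22.35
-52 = -52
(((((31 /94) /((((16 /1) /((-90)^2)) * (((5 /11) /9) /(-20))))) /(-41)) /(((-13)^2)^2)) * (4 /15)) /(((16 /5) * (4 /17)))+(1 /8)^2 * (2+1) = 235544691 /3522371008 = 0.07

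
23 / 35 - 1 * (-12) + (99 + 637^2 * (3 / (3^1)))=14205823 / 35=405880.66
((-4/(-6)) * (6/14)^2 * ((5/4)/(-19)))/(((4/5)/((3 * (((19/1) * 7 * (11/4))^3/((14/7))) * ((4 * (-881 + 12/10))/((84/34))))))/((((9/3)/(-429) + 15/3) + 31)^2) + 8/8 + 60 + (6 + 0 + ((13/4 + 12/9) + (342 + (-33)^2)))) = -0.00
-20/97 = -0.21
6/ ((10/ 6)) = 18/ 5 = 3.60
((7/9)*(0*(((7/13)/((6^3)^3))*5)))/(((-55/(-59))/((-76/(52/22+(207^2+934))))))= 0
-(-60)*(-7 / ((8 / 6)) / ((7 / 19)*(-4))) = 855 / 4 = 213.75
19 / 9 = 2.11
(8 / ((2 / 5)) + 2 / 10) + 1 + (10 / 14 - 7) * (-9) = 77.77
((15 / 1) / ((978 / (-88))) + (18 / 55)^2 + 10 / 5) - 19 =-8994963 / 493075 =-18.24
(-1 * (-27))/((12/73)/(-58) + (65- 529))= -57159/982294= -0.06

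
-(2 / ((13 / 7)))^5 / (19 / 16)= -8605184 / 7054567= -1.22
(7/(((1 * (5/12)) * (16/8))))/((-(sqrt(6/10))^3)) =-14 * sqrt(15)/3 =-18.07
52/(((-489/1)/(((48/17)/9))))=-832/24939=-0.03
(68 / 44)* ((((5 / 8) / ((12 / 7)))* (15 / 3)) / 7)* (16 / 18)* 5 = 2125 / 1188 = 1.79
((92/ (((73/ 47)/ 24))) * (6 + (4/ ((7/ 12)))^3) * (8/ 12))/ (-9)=-34584.17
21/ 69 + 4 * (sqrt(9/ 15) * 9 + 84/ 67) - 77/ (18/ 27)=-339577/ 3082 + 36 * sqrt(15)/ 5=-82.30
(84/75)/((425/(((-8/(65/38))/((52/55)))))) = -23408/1795625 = -0.01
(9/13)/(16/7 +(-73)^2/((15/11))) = 945/5337449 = 0.00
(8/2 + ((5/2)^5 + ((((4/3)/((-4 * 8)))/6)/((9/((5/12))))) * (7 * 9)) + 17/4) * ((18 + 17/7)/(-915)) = -26164853/11067840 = -2.36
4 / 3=1.33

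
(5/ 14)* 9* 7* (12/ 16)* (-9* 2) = -1215/ 4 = -303.75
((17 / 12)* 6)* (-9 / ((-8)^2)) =-1.20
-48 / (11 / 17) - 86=-1762 / 11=-160.18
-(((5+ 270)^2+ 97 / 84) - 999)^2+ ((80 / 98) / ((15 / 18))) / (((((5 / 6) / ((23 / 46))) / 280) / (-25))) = -39296390510161 / 7056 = -5569216342.14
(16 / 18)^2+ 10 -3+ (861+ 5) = 70777 / 81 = 873.79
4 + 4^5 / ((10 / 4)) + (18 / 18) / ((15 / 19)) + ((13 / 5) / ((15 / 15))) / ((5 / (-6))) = 30881 / 75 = 411.75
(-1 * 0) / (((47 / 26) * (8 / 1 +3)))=0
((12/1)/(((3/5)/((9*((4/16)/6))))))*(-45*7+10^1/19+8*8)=-1878.55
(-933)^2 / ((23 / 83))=72250587 / 23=3141329.87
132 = 132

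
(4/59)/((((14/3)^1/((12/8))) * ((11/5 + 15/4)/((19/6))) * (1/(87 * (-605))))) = -30001950/49147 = -610.45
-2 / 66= -1 / 33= -0.03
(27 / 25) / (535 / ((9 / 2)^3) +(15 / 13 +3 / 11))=2814669 / 19018900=0.15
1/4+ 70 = 281/4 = 70.25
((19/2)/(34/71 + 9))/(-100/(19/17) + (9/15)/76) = -256310/22879981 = -0.01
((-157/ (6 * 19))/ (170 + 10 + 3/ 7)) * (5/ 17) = -0.00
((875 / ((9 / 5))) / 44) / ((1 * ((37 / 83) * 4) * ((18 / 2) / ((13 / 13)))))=363125 / 527472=0.69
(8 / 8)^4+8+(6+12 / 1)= 27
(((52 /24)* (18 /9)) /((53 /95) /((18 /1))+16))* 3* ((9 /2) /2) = 100035 /54826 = 1.82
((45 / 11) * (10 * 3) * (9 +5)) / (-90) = -210 / 11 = -19.09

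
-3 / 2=-1.50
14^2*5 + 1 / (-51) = 49979 / 51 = 979.98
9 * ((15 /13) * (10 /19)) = 1350 /247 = 5.47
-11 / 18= -0.61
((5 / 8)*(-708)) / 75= -59 / 10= -5.90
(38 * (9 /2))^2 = 29241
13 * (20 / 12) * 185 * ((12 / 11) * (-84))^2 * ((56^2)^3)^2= 3873835891476830111216644915200 / 121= 32015172656833306704269790000.00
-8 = -8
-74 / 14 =-37 / 7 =-5.29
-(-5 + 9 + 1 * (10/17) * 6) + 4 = -60/17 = -3.53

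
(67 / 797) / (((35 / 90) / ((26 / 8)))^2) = 917163 / 156212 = 5.87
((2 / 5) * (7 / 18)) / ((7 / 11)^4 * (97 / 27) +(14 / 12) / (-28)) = 2459688 / 8657035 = 0.28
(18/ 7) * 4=72/ 7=10.29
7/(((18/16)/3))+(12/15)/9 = 844/45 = 18.76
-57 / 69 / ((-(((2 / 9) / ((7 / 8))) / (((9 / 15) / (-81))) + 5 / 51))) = -6783 / 280715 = -0.02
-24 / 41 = -0.59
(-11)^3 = -1331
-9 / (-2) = 9 / 2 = 4.50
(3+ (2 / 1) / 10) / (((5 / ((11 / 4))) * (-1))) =-44 / 25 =-1.76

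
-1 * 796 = -796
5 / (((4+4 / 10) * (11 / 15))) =375 / 242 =1.55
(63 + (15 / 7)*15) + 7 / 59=39343 / 413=95.26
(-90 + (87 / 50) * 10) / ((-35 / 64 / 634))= 14729088 / 175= 84166.22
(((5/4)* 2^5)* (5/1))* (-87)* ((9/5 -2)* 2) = 6960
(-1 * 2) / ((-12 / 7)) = 7 / 6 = 1.17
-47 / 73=-0.64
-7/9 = -0.78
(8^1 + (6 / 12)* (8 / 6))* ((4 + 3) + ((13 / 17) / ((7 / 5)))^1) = 23348 / 357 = 65.40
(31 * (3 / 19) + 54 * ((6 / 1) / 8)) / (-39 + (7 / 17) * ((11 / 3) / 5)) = -439875 / 374984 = -1.17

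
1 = 1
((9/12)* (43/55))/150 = 43/11000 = 0.00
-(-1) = 1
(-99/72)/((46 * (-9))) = 11/3312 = 0.00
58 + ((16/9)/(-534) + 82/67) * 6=3505706/53667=65.32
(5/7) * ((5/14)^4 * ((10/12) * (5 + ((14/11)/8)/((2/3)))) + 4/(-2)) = -195633355/141985536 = -1.38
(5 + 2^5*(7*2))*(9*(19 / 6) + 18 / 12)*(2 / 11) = 27180 / 11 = 2470.91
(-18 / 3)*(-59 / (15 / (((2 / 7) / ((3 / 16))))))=3776 / 105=35.96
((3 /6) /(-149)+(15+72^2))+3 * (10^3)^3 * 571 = 510474001549301 /298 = 1713000005199.00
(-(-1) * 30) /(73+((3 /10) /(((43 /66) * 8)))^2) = 88752000 /215973001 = 0.41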